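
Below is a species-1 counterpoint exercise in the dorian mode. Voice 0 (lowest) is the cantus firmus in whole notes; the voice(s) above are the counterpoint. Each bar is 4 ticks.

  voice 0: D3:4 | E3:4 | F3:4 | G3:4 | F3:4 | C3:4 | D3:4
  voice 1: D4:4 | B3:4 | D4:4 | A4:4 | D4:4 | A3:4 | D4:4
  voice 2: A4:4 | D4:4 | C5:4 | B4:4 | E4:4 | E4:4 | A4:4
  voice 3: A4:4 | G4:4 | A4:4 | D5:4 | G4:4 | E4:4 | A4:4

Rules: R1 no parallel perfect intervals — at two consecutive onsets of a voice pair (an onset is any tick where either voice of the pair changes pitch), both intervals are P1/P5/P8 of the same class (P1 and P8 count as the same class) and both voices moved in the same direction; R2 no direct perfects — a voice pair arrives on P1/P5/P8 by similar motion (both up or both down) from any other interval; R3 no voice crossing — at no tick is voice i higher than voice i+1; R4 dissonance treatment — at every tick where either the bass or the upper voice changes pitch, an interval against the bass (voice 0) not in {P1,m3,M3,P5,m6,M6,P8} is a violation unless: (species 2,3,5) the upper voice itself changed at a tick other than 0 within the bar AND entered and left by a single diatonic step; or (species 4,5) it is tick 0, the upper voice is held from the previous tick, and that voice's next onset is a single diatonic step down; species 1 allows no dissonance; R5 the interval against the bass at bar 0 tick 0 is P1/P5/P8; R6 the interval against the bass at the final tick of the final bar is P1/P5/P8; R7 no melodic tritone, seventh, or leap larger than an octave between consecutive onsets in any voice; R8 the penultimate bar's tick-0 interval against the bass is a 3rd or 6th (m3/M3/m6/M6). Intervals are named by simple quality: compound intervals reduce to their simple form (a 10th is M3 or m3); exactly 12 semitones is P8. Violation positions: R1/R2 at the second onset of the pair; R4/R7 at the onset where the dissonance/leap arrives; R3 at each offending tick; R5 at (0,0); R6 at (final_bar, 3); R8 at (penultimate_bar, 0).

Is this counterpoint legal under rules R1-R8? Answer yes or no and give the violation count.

bar 0: v0=D3 v1=D4 v2=A4 v3=A4 (P5)
bar 1: v0=E3 v1=B3 v2=D4 v3=G4 (m3)
bar 2: v0=F3 v1=D4 v2=C5 v3=A4 (M3)
bar 3: v0=G3 v1=A4 v2=B4 v3=D5 (P5)
bar 4: v0=F3 v1=D4 v2=E4 v3=G4 (M2)
bar 5: v0=C3 v1=A3 v2=E4 v3=E4 (M3)
bar 6: v0=D3 v1=D4 v2=A4 v3=A4 (P5)
  R4 @ bar1.0: E3/D4 m7 untreated
  R2 @ bar2.0: E3/D4 m7 -> F3/C5 P5 similar
  R2 @ bar2.0: B3/G4 m6 -> D4/A4 P5 similar
  R3 @ bar2.0: C5 above A4
  R7 @ bar2.0: D4->C5 leap 10st
  R3 @ bar2.1: C5 above A4
  R3 @ bar2.2: C5 above A4
  R3 @ bar2.3: C5 above A4
  R2 @ bar3.0: F3/A4 M3 -> G3/D5 P5 similar
  R4 @ bar3.0: G3/A4 M2 untreated
  R4 @ bar4.0: F3/E4 M7 untreated
  R4 @ bar4.0: F3/G4 M2 untreated
  R2 @ bar5.0: D4/G4 P4 -> A3/E4 P5 similar
  R1 @ bar6.0: A3/E4 P5 -> D4/A4 P5 similar
  R1 @ bar6.0: A3/E4 P5 -> D4/A4 P5 similar
  R1 @ bar6.0: E4/E4 P1 -> A4/A4 P1 similar
  R2 @ bar6.0: C3/A3 M6 -> D3/D4 P8 similar
  R2 @ bar6.0: C3/E4 M3 -> D3/A4 P5 similar
  R2 @ bar6.0: C3/E4 M3 -> D3/A4 P5 similar

No (19 violations)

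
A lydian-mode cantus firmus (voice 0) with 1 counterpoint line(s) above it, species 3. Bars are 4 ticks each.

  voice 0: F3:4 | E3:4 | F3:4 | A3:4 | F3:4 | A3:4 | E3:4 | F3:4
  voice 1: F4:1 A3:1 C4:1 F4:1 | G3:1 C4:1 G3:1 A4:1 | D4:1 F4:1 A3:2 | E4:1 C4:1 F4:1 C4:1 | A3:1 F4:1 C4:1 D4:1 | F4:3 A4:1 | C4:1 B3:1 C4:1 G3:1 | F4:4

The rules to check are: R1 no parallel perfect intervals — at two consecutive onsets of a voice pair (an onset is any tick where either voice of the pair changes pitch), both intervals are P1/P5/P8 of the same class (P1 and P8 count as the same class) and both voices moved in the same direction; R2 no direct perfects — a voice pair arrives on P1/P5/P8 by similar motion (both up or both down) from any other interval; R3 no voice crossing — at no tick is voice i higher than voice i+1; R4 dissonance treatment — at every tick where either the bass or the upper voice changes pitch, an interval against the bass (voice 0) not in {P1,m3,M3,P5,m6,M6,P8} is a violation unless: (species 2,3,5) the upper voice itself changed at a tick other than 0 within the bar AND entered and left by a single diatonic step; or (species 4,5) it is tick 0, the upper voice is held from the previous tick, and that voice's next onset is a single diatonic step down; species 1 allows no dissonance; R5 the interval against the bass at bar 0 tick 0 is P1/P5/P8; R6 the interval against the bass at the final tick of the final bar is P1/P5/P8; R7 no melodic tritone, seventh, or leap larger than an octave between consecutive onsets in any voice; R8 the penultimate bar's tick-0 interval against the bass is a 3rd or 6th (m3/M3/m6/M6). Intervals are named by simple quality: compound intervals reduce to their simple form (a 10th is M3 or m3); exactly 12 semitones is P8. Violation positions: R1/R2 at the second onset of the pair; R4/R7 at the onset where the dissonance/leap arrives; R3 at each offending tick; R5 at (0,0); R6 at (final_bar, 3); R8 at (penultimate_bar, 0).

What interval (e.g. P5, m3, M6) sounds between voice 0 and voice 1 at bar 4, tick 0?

voice 0=F3 voice 1=A3 -> M3

M3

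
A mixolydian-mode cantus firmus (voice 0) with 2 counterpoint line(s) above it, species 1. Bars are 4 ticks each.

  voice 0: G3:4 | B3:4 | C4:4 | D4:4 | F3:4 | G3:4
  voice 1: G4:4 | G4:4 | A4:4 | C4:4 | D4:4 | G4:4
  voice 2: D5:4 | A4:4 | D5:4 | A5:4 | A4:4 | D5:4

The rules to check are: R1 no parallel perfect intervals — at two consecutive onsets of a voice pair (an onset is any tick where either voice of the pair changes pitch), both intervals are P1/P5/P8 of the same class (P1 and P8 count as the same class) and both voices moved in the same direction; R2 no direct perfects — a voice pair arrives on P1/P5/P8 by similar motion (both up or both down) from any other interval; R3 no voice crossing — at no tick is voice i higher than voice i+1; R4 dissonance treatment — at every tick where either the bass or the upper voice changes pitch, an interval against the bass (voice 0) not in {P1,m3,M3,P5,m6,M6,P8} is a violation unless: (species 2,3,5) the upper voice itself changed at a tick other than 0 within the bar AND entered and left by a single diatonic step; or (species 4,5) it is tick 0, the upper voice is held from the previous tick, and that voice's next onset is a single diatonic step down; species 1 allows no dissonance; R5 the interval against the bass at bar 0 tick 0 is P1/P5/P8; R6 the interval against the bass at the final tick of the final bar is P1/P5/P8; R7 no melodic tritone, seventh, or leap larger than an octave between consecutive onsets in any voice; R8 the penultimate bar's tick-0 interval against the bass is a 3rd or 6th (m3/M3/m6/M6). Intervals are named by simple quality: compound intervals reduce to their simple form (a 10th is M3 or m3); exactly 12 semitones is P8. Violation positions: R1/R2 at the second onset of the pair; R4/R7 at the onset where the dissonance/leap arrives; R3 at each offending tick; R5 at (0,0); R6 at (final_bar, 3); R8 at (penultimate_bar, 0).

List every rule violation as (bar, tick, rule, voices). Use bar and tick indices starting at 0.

(1, 0, R4, (0, 2))
(2, 0, R4, (0, 2))
(3, 0, R2, (0, 2))
(3, 0, R3, (0, 1))
(3, 0, R4, (0, 1))
(3, 1, R3, (0, 1))
(3, 2, R3, (0, 1))
(3, 3, R3, (0, 1))
(5, 0, R1, (1, 2))
(5, 0, R2, (0, 1))
(5, 0, R2, (0, 2))

bar 0: v0=G3 v1=G4 v2=D5 downbeat P5
bar 1: v0=B3 v1=G4 v2=A4 downbeat m7
bar 2: v0=C4 v1=A4 v2=D5 downbeat M2
bar 3: v0=D4 v1=C4 v2=A5 downbeat P5
bar 4: v0=F3 v1=D4 v2=A4 downbeat M3
bar 5: v0=G3 v1=G4 v2=D5 downbeat P5
  -> R4 @ bar 1 tick 0 v(0, 2): B3/A4 m7 untreated
  -> R4 @ bar 2 tick 0 v(0, 2): C4/D5 M2 untreated
  -> R2 @ bar 3 tick 0 v(0, 2): C4/D5 M2 -> D4/A5 P5 similar
  -> R3 @ bar 3 tick 0 v(0, 1): D4 above C4
  -> R4 @ bar 3 tick 0 v(0, 1): D4/C4 M2 untreated
  -> R3 @ bar 3 tick 1 v(0, 1): D4 above C4
  -> R3 @ bar 3 tick 2 v(0, 1): D4 above C4
  -> R3 @ bar 3 tick 3 v(0, 1): D4 above C4
  -> R1 @ bar 5 tick 0 v(1, 2): D4/A4 P5 -> G4/D5 P5 similar
  -> R2 @ bar 5 tick 0 v(0, 1): F3/D4 M6 -> G3/G4 P8 similar
  -> R2 @ bar 5 tick 0 v(0, 2): F3/A4 M3 -> G3/D5 P5 similar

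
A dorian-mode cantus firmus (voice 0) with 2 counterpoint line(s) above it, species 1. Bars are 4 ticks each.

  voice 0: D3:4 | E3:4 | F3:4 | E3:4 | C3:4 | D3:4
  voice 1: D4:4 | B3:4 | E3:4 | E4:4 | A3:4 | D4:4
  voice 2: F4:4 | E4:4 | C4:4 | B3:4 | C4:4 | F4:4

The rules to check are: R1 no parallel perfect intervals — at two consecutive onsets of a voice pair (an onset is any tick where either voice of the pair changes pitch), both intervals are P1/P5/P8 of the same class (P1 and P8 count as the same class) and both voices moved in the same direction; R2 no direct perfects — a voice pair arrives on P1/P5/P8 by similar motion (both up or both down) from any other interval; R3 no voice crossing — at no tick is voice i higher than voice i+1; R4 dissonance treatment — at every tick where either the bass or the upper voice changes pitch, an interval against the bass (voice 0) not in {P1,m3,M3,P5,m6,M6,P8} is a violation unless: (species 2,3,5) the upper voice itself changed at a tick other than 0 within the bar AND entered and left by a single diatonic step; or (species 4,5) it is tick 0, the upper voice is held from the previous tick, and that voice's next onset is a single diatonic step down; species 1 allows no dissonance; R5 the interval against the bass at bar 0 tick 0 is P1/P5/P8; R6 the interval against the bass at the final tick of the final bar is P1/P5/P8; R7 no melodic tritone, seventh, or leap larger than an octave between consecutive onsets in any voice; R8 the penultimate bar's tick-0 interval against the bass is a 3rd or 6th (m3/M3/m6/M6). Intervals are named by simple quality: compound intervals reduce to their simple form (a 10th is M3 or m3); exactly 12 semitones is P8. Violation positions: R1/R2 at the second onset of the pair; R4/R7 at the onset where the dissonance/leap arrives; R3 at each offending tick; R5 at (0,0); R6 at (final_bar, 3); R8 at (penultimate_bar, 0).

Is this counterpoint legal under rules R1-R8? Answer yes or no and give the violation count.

bar 0: v0=D3 v1=D4 v2=F4 (m3)
bar 1: v0=E3 v1=B3 v2=E4 (P8)
bar 2: v0=F3 v1=E3 v2=C4 (P5)
bar 3: v0=E3 v1=E4 v2=B3 (P5)
bar 4: v0=C3 v1=A3 v2=C4 (P8)
bar 5: v0=D3 v1=D4 v2=F4 (m3)
  R5 @ bar0.0: opens on m3
  R3 @ bar2.0: F3 above E3
  R4 @ bar2.0: F3/E3 m2 untreated
  R3 @ bar2.1: F3 above E3
  R3 @ bar2.2: F3 above E3
  R3 @ bar2.3: F3 above E3
  R1 @ bar3.0: F3/C4 P5 -> E3/B3 P5 similar
  R3 @ bar3.0: E4 above B3
  R3 @ bar3.1: E4 above B3
  R3 @ bar3.2: E4 above B3
  R3 @ bar3.3: E4 above B3
  R8 @ bar4.0: penult P8 not 3rd/6th
  R2 @ bar5.0: C3/A3 M6 -> D3/D4 P8 similar
  R6 @ bar5.3: closes on m3

No (14 violations)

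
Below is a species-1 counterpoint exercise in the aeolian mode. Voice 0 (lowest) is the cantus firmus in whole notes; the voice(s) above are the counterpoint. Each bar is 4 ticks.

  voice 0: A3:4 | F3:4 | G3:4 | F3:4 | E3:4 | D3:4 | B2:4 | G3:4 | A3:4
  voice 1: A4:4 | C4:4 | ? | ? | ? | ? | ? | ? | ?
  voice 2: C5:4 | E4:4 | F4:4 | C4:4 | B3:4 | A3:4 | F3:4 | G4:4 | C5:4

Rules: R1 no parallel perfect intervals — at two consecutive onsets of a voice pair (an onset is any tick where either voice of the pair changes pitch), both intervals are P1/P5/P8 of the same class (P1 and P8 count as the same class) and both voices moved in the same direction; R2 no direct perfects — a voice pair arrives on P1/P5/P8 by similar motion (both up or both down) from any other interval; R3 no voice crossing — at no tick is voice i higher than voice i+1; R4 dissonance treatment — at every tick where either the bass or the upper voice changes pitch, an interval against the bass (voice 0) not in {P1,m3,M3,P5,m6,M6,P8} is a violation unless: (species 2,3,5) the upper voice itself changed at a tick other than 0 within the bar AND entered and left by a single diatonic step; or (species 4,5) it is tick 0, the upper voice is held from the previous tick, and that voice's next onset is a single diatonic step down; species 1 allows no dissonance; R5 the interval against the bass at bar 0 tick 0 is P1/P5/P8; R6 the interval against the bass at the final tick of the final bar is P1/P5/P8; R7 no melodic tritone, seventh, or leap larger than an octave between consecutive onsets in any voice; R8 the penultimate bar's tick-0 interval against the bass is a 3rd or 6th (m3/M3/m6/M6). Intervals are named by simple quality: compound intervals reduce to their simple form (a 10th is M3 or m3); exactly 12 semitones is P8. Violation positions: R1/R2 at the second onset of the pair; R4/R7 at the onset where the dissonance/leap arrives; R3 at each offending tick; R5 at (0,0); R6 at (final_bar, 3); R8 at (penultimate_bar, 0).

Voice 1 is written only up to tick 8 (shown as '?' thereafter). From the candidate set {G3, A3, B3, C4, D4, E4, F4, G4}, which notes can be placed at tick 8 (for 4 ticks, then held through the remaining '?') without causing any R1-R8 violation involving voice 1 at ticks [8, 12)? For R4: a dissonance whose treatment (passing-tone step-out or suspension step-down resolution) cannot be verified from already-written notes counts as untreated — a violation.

{B3, E4, G3}

G3: legal
A3: violates R4
B3: legal
C4: violates R4
D4: violates R1
E4: legal
F4: violates R2,R4
G4: violates R2,R3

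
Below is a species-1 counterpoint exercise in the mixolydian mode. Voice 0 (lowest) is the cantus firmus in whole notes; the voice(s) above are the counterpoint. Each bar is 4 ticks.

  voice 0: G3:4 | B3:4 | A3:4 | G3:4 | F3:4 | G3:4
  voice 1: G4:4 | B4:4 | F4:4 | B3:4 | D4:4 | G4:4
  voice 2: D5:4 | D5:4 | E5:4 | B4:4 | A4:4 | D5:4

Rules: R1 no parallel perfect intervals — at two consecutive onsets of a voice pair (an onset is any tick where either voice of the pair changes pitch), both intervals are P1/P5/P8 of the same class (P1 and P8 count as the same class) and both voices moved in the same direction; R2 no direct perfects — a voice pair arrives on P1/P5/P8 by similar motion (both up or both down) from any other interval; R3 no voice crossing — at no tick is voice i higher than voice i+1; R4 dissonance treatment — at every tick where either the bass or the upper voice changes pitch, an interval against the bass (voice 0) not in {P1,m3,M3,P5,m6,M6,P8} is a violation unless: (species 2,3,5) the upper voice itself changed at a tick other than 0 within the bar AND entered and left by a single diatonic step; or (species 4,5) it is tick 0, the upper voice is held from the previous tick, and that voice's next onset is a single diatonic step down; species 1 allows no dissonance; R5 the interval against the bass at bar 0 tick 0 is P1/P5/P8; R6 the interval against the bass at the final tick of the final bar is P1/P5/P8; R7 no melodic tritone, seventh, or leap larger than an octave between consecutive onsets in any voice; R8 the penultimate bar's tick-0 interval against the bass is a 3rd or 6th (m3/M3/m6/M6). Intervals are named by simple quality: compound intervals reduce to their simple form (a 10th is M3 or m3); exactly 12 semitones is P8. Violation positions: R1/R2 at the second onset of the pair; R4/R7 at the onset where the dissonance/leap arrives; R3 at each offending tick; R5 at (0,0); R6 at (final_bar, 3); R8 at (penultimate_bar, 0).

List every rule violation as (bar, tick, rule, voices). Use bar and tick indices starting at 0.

bar 0: v0=G3 v1=G4 v2=D5 downbeat P5
bar 1: v0=B3 v1=B4 v2=D5 downbeat m3
bar 2: v0=A3 v1=F4 v2=E5 downbeat P5
bar 3: v0=G3 v1=B3 v2=B4 downbeat M3
bar 4: v0=F3 v1=D4 v2=A4 downbeat M3
bar 5: v0=G3 v1=G4 v2=D5 downbeat P5
  -> R1 @ bar 1 tick 0 v(0, 1): G3/G4 P8 -> B3/B4 P8 similar
  -> R7 @ bar 2 tick 0 v(1,): B4->F4 leap 6st
  -> R2 @ bar 3 tick 0 v(1, 2): F4/E5 M7 -> B3/B4 P8 similar
  -> R7 @ bar 3 tick 0 v(1,): F4->B3 leap 6st
  -> R1 @ bar 5 tick 0 v(1, 2): D4/A4 P5 -> G4/D5 P5 similar
  -> R2 @ bar 5 tick 0 v(0, 1): F3/D4 M6 -> G3/G4 P8 similar
  -> R2 @ bar 5 tick 0 v(0, 2): F3/A4 M3 -> G3/D5 P5 similar

(1, 0, R1, (0, 1))
(2, 0, R7, (1,))
(3, 0, R2, (1, 2))
(3, 0, R7, (1,))
(5, 0, R1, (1, 2))
(5, 0, R2, (0, 1))
(5, 0, R2, (0, 2))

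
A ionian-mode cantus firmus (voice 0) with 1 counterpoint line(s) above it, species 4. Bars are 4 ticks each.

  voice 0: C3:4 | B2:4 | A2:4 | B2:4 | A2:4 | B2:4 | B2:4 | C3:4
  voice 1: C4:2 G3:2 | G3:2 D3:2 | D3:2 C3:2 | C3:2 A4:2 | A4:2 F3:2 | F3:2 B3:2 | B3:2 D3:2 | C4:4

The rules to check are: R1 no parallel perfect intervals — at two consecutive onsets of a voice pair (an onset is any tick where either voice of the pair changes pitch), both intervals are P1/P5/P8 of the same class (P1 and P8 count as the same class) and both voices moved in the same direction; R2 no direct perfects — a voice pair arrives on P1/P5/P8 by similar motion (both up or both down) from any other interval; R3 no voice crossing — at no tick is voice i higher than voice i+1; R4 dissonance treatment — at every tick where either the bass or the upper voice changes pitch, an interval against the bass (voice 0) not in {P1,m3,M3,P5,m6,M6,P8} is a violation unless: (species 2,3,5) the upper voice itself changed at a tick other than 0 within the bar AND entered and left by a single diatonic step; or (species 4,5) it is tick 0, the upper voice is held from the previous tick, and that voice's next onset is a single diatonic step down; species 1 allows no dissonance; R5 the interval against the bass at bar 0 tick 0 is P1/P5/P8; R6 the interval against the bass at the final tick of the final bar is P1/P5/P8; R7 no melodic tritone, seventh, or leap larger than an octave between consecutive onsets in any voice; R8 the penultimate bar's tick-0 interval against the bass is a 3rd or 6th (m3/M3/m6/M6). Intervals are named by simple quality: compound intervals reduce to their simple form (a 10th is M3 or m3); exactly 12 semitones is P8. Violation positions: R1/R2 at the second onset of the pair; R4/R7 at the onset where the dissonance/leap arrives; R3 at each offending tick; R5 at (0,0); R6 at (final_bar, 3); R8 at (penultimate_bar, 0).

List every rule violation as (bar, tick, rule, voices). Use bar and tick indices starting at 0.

(3, 0, R4, (0, 1))
(3, 2, R4, (0, 1))
(3, 2, R7, (1,))
(4, 2, R7, (1,))
(5, 0, R4, (0, 1))
(5, 2, R7, (1,))
(6, 0, R8, (0, 1))
(7, 0, R2, (0, 1))
(7, 0, R7, (1,))

bar 0: v0=C3 v1=C4 downbeat P8
bar 1: v0=B2 v1=G3 downbeat m6
bar 2: v0=A2 v1=D3 downbeat P4
bar 3: v0=B2 v1=C3 downbeat m2
bar 4: v0=A2 v1=A4 downbeat P1
bar 5: v0=B2 v1=F3 downbeat TT
bar 6: v0=B2 v1=B3 downbeat P8
bar 7: v0=C3 v1=C4 downbeat P8
  -> R4 @ bar 3 tick 0 v(0, 1): B2/C3 m2 untreated
  -> R4 @ bar 3 tick 2 v(0, 1): B2/A4 m7 untreated
  -> R7 @ bar 3 tick 2 v(1,): C3->A4 leap 21st
  -> R7 @ bar 4 tick 2 v(1,): A4->F3 leap 16st
  -> R4 @ bar 5 tick 0 v(0, 1): B2/F3 TT untreated
  -> R7 @ bar 5 tick 2 v(1,): F3->B3 leap 6st
  -> R8 @ bar 6 tick 0 v(0, 1): penult P8 not 3rd/6th
  -> R2 @ bar 7 tick 0 v(0, 1): B2/D3 m3 -> C3/C4 P8 similar
  -> R7 @ bar 7 tick 0 v(1,): D3->C4 leap 10st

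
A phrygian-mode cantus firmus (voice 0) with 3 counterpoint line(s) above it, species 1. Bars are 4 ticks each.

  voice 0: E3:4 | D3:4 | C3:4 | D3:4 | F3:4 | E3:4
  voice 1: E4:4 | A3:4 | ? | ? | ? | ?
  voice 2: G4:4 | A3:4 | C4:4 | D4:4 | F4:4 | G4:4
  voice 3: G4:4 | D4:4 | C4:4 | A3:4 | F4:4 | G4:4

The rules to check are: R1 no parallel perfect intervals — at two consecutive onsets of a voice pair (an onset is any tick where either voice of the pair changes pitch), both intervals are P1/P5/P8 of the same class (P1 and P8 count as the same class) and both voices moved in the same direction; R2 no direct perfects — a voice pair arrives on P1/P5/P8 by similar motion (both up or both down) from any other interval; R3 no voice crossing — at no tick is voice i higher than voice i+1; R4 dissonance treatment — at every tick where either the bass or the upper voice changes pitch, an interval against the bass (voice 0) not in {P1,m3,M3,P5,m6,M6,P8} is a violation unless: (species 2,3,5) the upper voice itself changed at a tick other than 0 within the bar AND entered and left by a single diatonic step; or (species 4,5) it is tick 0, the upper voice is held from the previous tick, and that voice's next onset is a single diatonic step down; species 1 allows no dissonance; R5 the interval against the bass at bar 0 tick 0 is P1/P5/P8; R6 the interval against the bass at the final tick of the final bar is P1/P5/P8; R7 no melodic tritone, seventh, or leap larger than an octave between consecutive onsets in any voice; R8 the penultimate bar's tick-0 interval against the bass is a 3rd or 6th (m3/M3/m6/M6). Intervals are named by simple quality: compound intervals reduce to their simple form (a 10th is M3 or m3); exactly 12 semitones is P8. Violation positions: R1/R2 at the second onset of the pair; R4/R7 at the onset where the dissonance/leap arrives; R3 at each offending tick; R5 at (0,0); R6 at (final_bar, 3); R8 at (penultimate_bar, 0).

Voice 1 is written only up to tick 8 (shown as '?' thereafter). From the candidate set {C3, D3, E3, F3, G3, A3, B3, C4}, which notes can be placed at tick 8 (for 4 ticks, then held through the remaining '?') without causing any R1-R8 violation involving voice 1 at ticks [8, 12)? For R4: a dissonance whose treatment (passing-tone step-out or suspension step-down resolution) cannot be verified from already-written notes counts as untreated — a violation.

C3: violates R2
D3: violates R4
E3: legal
F3: violates R2,R4
G3: violates R1
A3: legal
B3: violates R4
C4: violates R1

{A3, E3}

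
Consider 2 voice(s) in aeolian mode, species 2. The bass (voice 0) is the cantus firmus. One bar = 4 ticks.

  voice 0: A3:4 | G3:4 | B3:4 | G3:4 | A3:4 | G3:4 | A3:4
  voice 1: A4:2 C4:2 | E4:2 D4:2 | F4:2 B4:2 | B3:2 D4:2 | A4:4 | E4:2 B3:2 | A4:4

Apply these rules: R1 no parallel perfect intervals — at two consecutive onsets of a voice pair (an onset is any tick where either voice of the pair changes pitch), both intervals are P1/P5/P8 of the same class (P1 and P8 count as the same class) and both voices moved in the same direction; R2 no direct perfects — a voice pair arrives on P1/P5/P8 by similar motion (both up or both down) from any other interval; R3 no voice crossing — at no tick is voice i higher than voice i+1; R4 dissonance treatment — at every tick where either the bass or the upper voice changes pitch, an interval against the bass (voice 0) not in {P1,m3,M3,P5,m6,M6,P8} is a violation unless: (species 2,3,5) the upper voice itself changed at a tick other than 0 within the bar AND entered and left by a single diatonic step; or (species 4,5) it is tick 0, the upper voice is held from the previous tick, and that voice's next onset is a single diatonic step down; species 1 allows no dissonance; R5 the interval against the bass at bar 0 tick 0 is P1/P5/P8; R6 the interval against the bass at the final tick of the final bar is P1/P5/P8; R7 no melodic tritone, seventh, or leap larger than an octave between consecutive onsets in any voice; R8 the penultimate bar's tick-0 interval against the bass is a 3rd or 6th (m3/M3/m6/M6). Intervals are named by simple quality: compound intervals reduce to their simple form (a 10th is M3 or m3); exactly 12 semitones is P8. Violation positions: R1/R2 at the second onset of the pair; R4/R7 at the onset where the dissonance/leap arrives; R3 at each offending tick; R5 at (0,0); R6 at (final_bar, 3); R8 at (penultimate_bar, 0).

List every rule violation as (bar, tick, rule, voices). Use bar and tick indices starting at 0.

(2, 0, R4, (0, 1))
(2, 2, R7, (1,))
(4, 0, R2, (0, 1))
(6, 0, R2, (0, 1))
(6, 0, R7, (1,))

bar 0: v0=A3 v1=A4 downbeat P8
bar 1: v0=G3 v1=E4 downbeat M6
bar 2: v0=B3 v1=F4 downbeat TT
bar 3: v0=G3 v1=B3 downbeat M3
bar 4: v0=A3 v1=A4 downbeat P8
bar 5: v0=G3 v1=E4 downbeat M6
bar 6: v0=A3 v1=A4 downbeat P8
  -> R4 @ bar 2 tick 0 v(0, 1): B3/F4 TT untreated
  -> R7 @ bar 2 tick 2 v(1,): F4->B4 leap 6st
  -> R2 @ bar 4 tick 0 v(0, 1): G3/D4 P5 -> A3/A4 P8 similar
  -> R2 @ bar 6 tick 0 v(0, 1): G3/B3 M3 -> A3/A4 P8 similar
  -> R7 @ bar 6 tick 0 v(1,): B3->A4 leap 10st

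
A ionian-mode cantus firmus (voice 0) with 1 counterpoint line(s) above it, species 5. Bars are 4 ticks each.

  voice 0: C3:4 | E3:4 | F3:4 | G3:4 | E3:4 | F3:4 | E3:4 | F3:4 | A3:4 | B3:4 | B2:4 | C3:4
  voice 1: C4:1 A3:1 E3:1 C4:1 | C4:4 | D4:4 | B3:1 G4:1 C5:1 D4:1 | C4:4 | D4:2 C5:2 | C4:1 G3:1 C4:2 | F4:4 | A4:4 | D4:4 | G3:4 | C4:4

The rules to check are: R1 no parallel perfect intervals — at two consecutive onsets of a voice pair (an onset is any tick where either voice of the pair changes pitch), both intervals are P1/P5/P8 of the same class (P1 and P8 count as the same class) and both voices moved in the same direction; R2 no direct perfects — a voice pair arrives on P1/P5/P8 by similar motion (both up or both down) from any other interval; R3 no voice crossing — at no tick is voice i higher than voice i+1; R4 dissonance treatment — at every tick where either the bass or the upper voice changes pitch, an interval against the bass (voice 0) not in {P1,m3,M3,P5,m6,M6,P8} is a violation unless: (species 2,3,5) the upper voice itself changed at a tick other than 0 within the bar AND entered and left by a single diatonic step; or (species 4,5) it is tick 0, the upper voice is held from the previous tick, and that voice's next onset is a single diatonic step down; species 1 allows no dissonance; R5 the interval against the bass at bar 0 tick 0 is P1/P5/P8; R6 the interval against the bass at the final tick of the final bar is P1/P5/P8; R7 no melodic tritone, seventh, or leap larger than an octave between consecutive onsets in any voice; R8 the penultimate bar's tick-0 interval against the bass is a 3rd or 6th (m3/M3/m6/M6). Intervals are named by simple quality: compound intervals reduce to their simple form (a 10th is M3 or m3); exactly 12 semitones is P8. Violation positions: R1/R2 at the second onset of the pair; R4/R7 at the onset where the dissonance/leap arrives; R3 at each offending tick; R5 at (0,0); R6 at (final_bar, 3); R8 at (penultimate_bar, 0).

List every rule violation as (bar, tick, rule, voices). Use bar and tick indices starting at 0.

bar 0: v0=C3 v1=C4 downbeat P8
bar 1: v0=E3 v1=C4 downbeat m6
bar 2: v0=F3 v1=D4 downbeat M6
bar 3: v0=G3 v1=B3 downbeat M3
bar 4: v0=E3 v1=C4 downbeat m6
bar 5: v0=F3 v1=D4 downbeat M6
bar 6: v0=E3 v1=C4 downbeat m6
bar 7: v0=F3 v1=F4 downbeat P8
bar 8: v0=A3 v1=A4 downbeat P8
bar 9: v0=B3 v1=D4 downbeat m3
bar 10: v0=B2 v1=G3 downbeat m6
bar 11: v0=C3 v1=C4 downbeat P8
  -> R4 @ bar 3 tick 2 v(0, 1): G3/C5 P4 untreated
  -> R7 @ bar 3 tick 3 v(1,): C5->D4 leap 10st
  -> R7 @ bar 5 tick 2 v(1,): D4->C5 leap 10st
  -> R2 @ bar 7 tick 0 v(0, 1): E3/C4 m6 -> F3/F4 P8 similar
  -> R1 @ bar 8 tick 0 v(0, 1): F3/F4 P8 -> A3/A4 P8 similar
  -> R2 @ bar 11 tick 0 v(0, 1): B2/G3 m6 -> C3/C4 P8 similar

(3, 2, R4, (0, 1))
(3, 3, R7, (1,))
(5, 2, R7, (1,))
(7, 0, R2, (0, 1))
(8, 0, R1, (0, 1))
(11, 0, R2, (0, 1))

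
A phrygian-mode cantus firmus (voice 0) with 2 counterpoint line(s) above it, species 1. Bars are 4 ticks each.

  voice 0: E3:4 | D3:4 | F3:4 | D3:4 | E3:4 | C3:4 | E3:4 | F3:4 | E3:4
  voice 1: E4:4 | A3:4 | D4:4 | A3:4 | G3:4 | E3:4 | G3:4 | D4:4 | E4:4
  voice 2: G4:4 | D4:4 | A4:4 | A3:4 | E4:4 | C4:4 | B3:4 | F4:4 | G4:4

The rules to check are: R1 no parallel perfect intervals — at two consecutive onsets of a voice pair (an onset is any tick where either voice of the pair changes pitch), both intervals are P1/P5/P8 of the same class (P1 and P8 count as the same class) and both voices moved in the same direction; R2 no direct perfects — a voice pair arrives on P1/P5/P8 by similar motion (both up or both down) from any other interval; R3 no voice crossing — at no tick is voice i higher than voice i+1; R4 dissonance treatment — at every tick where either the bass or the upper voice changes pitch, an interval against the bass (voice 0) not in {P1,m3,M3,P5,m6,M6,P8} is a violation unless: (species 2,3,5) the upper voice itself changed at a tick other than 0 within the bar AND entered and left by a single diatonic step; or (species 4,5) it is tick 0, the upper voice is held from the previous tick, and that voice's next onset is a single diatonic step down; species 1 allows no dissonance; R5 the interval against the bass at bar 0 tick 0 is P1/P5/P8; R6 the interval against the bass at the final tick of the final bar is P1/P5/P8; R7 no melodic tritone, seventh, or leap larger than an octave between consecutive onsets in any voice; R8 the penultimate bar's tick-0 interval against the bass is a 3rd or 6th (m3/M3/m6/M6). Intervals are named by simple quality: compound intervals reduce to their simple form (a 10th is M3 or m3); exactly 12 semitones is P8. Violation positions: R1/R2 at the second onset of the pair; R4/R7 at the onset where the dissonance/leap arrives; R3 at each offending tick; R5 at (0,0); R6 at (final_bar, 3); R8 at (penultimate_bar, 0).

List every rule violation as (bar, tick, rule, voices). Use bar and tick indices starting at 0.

bar 0: v0=E3 v1=E4 v2=G4 downbeat m3
bar 1: v0=D3 v1=A3 v2=D4 downbeat P8
bar 2: v0=F3 v1=D4 v2=A4 downbeat M3
bar 3: v0=D3 v1=A3 v2=A3 downbeat P5
bar 4: v0=E3 v1=G3 v2=E4 downbeat P8
bar 5: v0=C3 v1=E3 v2=C4 downbeat P8
bar 6: v0=E3 v1=G3 v2=B3 downbeat P5
bar 7: v0=F3 v1=D4 v2=F4 downbeat P8
bar 8: v0=E3 v1=E4 v2=G4 downbeat m3
  -> R5 @ bar 0 tick 0 v(0, 2): opens on m3
  -> R2 @ bar 1 tick 0 v(0, 1): E3/E4 P8 -> D3/A3 P5 similar
  -> R2 @ bar 1 tick 0 v(0, 2): E3/G4 m3 -> D3/D4 P8 similar
  -> R2 @ bar 2 tick 0 v(1, 2): A3/D4 P4 -> D4/A4 P5 similar
  -> R2 @ bar 3 tick 0 v(0, 1): F3/D4 M6 -> D3/A3 P5 similar
  -> R2 @ bar 3 tick 0 v(0, 2): F3/A4 M3 -> D3/A3 P5 similar
  -> R2 @ bar 3 tick 0 v(1, 2): D4/A4 P5 -> A3/A3 P1 similar
  -> R2 @ bar 4 tick 0 v(0, 2): D3/A3 P5 -> E3/E4 P8 similar
  -> R1 @ bar 5 tick 0 v(0, 2): E3/E4 P8 -> C3/C4 P8 similar
  -> R2 @ bar 7 tick 0 v(0, 2): E3/B3 P5 -> F3/F4 P8 similar
  -> R7 @ bar 7 tick 0 v(2,): B3->F4 leap 6st
  -> R8 @ bar 7 tick 0 v(0, 2): penult P8 not 3rd/6th
  -> R6 @ bar 8 tick 3 v(0, 2): closes on m3

(0, 0, R5, (0, 2))
(1, 0, R2, (0, 1))
(1, 0, R2, (0, 2))
(2, 0, R2, (1, 2))
(3, 0, R2, (0, 1))
(3, 0, R2, (0, 2))
(3, 0, R2, (1, 2))
(4, 0, R2, (0, 2))
(5, 0, R1, (0, 2))
(7, 0, R2, (0, 2))
(7, 0, R7, (2,))
(7, 0, R8, (0, 2))
(8, 3, R6, (0, 2))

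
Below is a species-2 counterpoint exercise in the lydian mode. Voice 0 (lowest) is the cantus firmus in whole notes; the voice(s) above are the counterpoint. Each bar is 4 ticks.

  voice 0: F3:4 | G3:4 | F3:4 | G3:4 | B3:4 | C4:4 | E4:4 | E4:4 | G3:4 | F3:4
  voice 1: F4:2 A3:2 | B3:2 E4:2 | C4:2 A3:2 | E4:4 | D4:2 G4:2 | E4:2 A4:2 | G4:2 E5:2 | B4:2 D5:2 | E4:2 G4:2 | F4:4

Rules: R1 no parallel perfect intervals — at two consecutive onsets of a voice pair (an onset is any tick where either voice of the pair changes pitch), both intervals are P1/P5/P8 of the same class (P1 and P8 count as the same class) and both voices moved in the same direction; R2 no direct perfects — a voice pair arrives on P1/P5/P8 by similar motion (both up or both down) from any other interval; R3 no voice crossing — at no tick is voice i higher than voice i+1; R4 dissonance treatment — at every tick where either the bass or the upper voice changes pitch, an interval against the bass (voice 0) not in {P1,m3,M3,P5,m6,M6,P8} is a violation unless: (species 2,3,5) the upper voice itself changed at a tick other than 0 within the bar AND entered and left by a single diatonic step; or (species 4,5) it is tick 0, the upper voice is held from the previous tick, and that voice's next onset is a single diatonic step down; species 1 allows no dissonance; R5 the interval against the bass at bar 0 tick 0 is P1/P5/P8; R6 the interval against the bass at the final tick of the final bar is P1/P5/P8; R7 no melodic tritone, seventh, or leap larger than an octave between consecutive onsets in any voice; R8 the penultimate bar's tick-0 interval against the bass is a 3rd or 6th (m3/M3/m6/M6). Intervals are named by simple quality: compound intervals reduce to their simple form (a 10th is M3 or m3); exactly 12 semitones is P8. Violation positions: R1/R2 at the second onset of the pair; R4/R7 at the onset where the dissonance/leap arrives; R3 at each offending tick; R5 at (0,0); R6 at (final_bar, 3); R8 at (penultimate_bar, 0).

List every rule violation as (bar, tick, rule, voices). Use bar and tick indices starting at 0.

(2, 0, R2, (0, 1))
(7, 2, R4, (0, 1))
(8, 0, R7, (1,))
(9, 0, R1, (0, 1))

bar 0: v0=F3 v1=F4 downbeat P8
bar 1: v0=G3 v1=B3 downbeat M3
bar 2: v0=F3 v1=C4 downbeat P5
bar 3: v0=G3 v1=E4 downbeat M6
bar 4: v0=B3 v1=D4 downbeat m3
bar 5: v0=C4 v1=E4 downbeat M3
bar 6: v0=E4 v1=G4 downbeat m3
bar 7: v0=E4 v1=B4 downbeat P5
bar 8: v0=G3 v1=E4 downbeat M6
bar 9: v0=F3 v1=F4 downbeat P8
  -> R2 @ bar 2 tick 0 v(0, 1): G3/E4 M6 -> F3/C4 P5 similar
  -> R4 @ bar 7 tick 2 v(0, 1): E4/D5 m7 untreated
  -> R7 @ bar 8 tick 0 v(1,): D5->E4 leap 10st
  -> R1 @ bar 9 tick 0 v(0, 1): G3/G4 P8 -> F3/F4 P8 similar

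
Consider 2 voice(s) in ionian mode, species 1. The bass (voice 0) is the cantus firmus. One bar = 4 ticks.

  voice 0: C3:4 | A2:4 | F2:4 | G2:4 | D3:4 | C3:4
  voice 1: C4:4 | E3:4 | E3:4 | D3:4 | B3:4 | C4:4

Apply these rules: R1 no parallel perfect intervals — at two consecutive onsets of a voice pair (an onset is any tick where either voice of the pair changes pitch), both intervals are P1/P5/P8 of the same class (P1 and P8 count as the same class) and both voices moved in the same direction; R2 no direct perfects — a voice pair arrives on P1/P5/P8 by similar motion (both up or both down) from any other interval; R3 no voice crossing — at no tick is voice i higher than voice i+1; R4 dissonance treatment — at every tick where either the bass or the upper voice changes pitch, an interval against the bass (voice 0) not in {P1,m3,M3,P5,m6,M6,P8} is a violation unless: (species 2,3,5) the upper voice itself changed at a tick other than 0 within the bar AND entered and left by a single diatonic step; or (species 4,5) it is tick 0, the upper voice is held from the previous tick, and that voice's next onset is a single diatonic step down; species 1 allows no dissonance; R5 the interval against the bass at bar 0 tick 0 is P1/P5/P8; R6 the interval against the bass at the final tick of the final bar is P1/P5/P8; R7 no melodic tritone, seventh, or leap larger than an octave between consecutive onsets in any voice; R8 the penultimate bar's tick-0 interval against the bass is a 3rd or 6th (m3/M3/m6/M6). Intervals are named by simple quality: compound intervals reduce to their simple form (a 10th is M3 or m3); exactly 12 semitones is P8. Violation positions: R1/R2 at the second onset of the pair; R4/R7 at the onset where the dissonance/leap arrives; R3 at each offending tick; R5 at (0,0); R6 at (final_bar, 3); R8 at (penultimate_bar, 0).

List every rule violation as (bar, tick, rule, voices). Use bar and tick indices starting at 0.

(1, 0, R2, (0, 1))
(2, 0, R4, (0, 1))

bar 0: v0=C3 v1=C4 downbeat P8
bar 1: v0=A2 v1=E3 downbeat P5
bar 2: v0=F2 v1=E3 downbeat M7
bar 3: v0=G2 v1=D3 downbeat P5
bar 4: v0=D3 v1=B3 downbeat M6
bar 5: v0=C3 v1=C4 downbeat P8
  -> R2 @ bar 1 tick 0 v(0, 1): C3/C4 P8 -> A2/E3 P5 similar
  -> R4 @ bar 2 tick 0 v(0, 1): F2/E3 M7 untreated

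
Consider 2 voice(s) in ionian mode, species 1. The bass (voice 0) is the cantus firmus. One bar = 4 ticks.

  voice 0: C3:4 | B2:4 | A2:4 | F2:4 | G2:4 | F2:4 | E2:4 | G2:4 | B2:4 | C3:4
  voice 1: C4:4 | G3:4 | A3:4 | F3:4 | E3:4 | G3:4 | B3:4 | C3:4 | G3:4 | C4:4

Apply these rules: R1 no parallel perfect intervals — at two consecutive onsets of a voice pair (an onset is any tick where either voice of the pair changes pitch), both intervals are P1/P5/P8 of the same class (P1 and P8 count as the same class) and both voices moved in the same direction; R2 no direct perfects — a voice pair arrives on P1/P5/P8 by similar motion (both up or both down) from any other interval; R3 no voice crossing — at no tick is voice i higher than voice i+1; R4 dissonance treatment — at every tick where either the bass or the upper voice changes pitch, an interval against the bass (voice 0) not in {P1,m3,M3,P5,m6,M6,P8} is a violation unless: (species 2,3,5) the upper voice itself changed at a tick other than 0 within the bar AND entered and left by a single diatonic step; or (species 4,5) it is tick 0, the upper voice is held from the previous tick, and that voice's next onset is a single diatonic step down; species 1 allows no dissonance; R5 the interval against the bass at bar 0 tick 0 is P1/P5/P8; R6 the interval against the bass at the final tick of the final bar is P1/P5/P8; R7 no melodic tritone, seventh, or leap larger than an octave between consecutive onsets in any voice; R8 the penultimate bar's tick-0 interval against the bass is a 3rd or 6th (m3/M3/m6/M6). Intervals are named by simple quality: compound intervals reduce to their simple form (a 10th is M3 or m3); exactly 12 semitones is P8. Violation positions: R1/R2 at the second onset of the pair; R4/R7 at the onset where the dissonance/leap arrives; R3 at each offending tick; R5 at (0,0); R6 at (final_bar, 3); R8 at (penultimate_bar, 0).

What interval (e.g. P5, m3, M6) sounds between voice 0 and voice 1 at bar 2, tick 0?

P8

voice 0=A2 voice 1=A3 -> P8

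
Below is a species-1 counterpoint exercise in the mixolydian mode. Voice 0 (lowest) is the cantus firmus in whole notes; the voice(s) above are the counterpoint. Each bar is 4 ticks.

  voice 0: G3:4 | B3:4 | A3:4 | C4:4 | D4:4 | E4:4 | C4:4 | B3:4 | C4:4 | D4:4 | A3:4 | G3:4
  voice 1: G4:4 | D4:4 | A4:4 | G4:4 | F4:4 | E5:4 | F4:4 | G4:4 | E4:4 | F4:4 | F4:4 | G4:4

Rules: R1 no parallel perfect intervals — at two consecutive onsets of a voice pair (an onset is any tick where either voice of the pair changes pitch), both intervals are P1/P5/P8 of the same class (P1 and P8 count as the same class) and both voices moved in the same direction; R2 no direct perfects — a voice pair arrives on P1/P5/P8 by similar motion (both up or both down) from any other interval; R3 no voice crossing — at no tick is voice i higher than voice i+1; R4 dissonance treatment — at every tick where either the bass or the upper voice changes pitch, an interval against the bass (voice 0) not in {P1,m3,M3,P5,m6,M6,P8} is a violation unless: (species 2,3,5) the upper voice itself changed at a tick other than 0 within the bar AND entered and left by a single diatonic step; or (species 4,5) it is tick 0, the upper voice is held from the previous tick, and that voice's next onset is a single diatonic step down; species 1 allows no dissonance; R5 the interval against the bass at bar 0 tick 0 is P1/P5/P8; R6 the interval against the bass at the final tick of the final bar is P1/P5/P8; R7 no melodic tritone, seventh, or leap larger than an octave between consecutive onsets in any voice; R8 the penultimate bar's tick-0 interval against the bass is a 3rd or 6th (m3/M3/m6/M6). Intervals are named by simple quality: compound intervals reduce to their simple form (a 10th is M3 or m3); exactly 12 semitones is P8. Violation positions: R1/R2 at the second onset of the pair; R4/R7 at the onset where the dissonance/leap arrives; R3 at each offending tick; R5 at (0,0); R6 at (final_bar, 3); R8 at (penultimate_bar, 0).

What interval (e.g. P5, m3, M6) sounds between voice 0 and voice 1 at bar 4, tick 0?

m3

voice 0=D4 voice 1=F4 -> m3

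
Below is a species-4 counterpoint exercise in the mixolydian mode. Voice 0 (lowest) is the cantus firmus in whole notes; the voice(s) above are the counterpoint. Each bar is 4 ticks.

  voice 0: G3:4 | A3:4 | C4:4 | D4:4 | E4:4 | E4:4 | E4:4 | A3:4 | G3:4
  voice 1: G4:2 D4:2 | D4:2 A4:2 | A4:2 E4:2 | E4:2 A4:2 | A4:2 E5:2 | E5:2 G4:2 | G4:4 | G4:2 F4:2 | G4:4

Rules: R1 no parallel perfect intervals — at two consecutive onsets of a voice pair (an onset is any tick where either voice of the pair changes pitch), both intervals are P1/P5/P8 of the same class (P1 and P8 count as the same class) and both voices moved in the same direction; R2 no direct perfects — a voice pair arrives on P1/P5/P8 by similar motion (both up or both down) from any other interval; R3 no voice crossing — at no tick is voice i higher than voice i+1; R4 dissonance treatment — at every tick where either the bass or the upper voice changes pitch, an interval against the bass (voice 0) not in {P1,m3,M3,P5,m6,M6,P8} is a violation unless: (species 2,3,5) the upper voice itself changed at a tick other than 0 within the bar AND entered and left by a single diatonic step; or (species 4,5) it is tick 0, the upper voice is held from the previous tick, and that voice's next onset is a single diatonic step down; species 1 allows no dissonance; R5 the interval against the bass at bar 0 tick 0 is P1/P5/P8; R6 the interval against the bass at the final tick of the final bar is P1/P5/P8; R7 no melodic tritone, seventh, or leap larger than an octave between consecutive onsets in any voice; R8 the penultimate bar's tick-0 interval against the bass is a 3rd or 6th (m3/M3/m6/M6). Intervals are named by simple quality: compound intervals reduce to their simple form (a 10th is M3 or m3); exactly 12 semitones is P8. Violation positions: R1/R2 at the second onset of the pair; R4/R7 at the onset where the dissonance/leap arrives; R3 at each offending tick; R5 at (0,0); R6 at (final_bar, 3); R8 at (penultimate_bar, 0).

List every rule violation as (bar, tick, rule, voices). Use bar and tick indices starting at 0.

bar 0: v0=G3 v1=G4 downbeat P8
bar 1: v0=A3 v1=D4 downbeat P4
bar 2: v0=C4 v1=A4 downbeat M6
bar 3: v0=D4 v1=E4 downbeat M2
bar 4: v0=E4 v1=A4 downbeat P4
bar 5: v0=E4 v1=E5 downbeat P8
bar 6: v0=E4 v1=G4 downbeat m3
bar 7: v0=A3 v1=G4 downbeat m7
bar 8: v0=G3 v1=G4 downbeat P8
  -> R4 @ bar 1 tick 0 v(0, 1): A3/D4 P4 untreated
  -> R4 @ bar 3 tick 0 v(0, 1): D4/E4 M2 untreated
  -> R4 @ bar 4 tick 0 v(0, 1): E4/A4 P4 untreated
  -> R8 @ bar 7 tick 0 v(0, 1): penult m7 not 3rd/6th

(1, 0, R4, (0, 1))
(3, 0, R4, (0, 1))
(4, 0, R4, (0, 1))
(7, 0, R8, (0, 1))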